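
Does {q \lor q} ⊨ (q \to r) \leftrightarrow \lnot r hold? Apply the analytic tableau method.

No

Initial set: {(q \lor q); \lnot ((q \to r) \leftrightarrow \lnot r)}.
(q \lor q): β-rule — branch into q  //  q.
  branch 1 (add q):
    \lnot ((q \to r) \leftrightarrow \lnot r): β-rule — branch into (q \to r), \lnot \lnot r  //  \lnot (q \to r), \lnot r.
      branch 1.1 (add (q \to r), \lnot \lnot r):
        (q \to r): β-rule — branch into \lnot q  //  r.
          branch 1.1.1 (add \lnot q):
            × closes — contains both q and \lnot q.
          branch 1.1.2 (add r):
            ○ open, literals {q=1, r=1}.
      branch 1.2 (add \lnot (q \to r), \lnot r):
        \lnot (q \to r): α-rule — add q, \lnot r.
        ○ open, literals {q=1, r=0}.
  branch 2 (add q):
    \lnot ((q \to r) \leftrightarrow \lnot r): β-rule — branch into (q \to r), \lnot \lnot r  //  \lnot (q \to r), \lnot r.
      branch 2.1 (add (q \to r), \lnot \lnot r):
        (q \to r): β-rule — branch into \lnot q  //  r.
          branch 2.1.1 (add \lnot q):
            × closes — contains both q and \lnot q.
          branch 2.1.2 (add r):
            ○ open, literals {q=1, r=1}.
      branch 2.2 (add \lnot (q \to r), \lnot r):
        \lnot (q \to r): α-rule — add q, \lnot r.
        ○ open, literals {q=1, r=0}.
2 branches closed, 4 open.
An open branch gives a countermodel: q=1, r=1 (unmentioned atoms arbitrary); the premises hold there but the conclusion fails.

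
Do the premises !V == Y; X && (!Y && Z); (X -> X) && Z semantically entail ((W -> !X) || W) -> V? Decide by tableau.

Initial set: {(!V == Y); (X && (!Y && Z)); ((X -> X) && Z); !(((W -> !X) || W) -> V)}.
(X && (!Y && Z)): α-rule — add X, (!Y && Z).
((X -> X) && Z): α-rule — add (X -> X), Z.
!(((W -> !X) || W) -> V): α-rule — add ((W -> !X) || W), !V.
(!Y && Z): α-rule — add !Y, Z.
(!V == Y): β-rule — branch into !V, Y  //  !!V, !Y.
  branch 1 (add !V, Y):
    × closes — contains both Y and !Y.
  branch 2 (add !!V, !Y):
    × closes — contains both V and !V.
All 2 branches close.
Every branch closed, so the premises entail the conclusion.

Yes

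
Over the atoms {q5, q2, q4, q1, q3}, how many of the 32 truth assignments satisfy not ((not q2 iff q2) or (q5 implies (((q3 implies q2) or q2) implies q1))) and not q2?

2

Initial set: {(not ((not q2 iff q2) or (q5 implies (((q3 implies q2) or q2) implies q1))) and not q2)}.
(not ((not q2 iff q2) or (q5 implies (((q3 implies q2) or q2) implies q1))) and not q2): α-rule — add not ((not q2 iff q2) or (q5 implies (((q3 implies q2) or q2) implies q1))), not q2.
not ((not q2 iff q2) or (q5 implies (((q3 implies q2) or q2) implies q1))): α-rule — add not (not q2 iff q2), not (q5 implies (((q3 implies q2) or q2) implies q1)).
not (q5 implies (((q3 implies q2) or q2) implies q1)): α-rule — add q5, not (((q3 implies q2) or q2) implies q1).
not (((q3 implies q2) or q2) implies q1): α-rule — add ((q3 implies q2) or q2), not q1.
not (not q2 iff q2): β-rule — branch into not q2, not q2  //  not not q2, q2.
  branch 1 (add not q2, not q2):
    ((q3 implies q2) or q2): β-rule — branch into (q3 implies q2)  //  q2.
      branch 1.1 (add (q3 implies q2)):
        (q3 implies q2): β-rule — branch into not q3  //  q2.
          branch 1.1.1 (add not q3):
            ○ open, literals {q1=false, q2=false, q3=false, q5=true}.
          branch 1.1.2 (add q2):
            × closes — contains both q2 and not q2.
      branch 1.2 (add q2):
        × closes — contains both q2 and not q2.
  branch 2 (add not not q2, q2):
    × closes — contains both q2 and not q2.
3 branches closed, 1 open.
Each open branch fixes some atoms; the unmentioned ones are free. Counting distinct full assignments: branch {q1=false, q2=false, q3=false, q5=true} (q4) contributes 2 new. Total: 2.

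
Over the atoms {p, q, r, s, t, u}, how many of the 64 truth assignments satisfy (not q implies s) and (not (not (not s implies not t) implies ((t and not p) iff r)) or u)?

Initial set: {((not q implies s) and (not (not (not s implies not t) implies ((t and not p) iff r)) or u))}.
((not q implies s) and (not (not (not s implies not t) implies ((t and not p) iff r)) or u)): α-rule — add (not q implies s), (not (not (not s implies not t) implies ((t and not p) iff r)) or u).
(not q implies s): β-rule — branch into not not q  //  s.
  branch 1 (add not not q):
    (not (not (not s implies not t) implies ((t and not p) iff r)) or u): β-rule — branch into not (not (not s implies not t) implies ((t and not p) iff r))  //  u.
      branch 1.1 (add not (not (not s implies not t) implies ((t and not p) iff r))):
        not (not (not s implies not t) implies ((t and not p) iff r)): α-rule — add not (not s implies not t), not ((t and not p) iff r).
        not (not s implies not t): α-rule — add not s, not not t.
        not ((t and not p) iff r): β-rule — branch into (t and not p), not r  //  not (t and not p), r.
          branch 1.1.1 (add (t and not p), not r):
            (t and not p): α-rule — add t, not p.
            ○ open, literals {p=F, q=T, r=F, s=F, t=T}.
          branch 1.1.2 (add not (t and not p), r):
            not (t and not p): β-rule — branch into not t  //  not not p.
              branch 1.1.2.1 (add not t):
                × closes — contains both t and not t.
              branch 1.1.2.2 (add not not p):
                ○ open, literals {p=T, q=T, r=T, s=F, t=T}.
      branch 1.2 (add u):
        ○ open, literals {q=T, u=T}.
  branch 2 (add s):
    (not (not (not s implies not t) implies ((t and not p) iff r)) or u): β-rule — branch into not (not (not s implies not t) implies ((t and not p) iff r))  //  u.
      branch 2.1 (add not (not (not s implies not t) implies ((t and not p) iff r))):
        not (not (not s implies not t) implies ((t and not p) iff r)): α-rule — add not (not s implies not t), not ((t and not p) iff r).
        not (not s implies not t): α-rule — add not s, not not t.
        × closes — contains both s and not s.
      branch 2.2 (add u):
        ○ open, literals {s=T, u=T}.
2 branches closed, 4 open.
Each open branch fixes some atoms; the unmentioned ones are free. Counting distinct full assignments: branch {p=F, q=T, r=F, s=F, t=T} (u) contributes 2 new; branch {p=T, q=T, r=T, s=F, t=T} (u) contributes 2 new; branch {q=T, u=T} (p, r, s, t) contributes 14 new; branch {s=T, u=T} (p, q, r, t) contributes 8 new. Total: 26.

26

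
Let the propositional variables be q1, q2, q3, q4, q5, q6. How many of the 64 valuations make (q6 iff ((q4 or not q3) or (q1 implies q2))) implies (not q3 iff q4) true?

48

Initial set: {((q6 iff ((q4 or not q3) or (q1 implies q2))) implies (not q3 iff q4))}.
((q6 iff ((q4 or not q3) or (q1 implies q2))) implies (not q3 iff q4)): β-rule — branch into not (q6 iff ((q4 or not q3) or (q1 implies q2)))  //  (not q3 iff q4).
  branch 1 (add not (q6 iff ((q4 or not q3) or (q1 implies q2)))):
    not (q6 iff ((q4 or not q3) or (q1 implies q2))): β-rule — branch into q6, not ((q4 or not q3) or (q1 implies q2))  //  not q6, ((q4 or not q3) or (q1 implies q2)).
      branch 1.1 (add q6, not ((q4 or not q3) or (q1 implies q2))):
        not ((q4 or not q3) or (q1 implies q2)): α-rule — add not (q4 or not q3), not (q1 implies q2).
        not (q4 or not q3): α-rule — add not q4, not not q3.
        not (q1 implies q2): α-rule — add q1, not q2.
        ○ open, literals {q1=T, q2=F, q3=T, q4=F, q6=T}.
      branch 1.2 (add not q6, ((q4 or not q3) or (q1 implies q2))):
        ((q4 or not q3) or (q1 implies q2)): β-rule — branch into (q4 or not q3)  //  (q1 implies q2).
          branch 1.2.1 (add (q4 or not q3)):
            (q4 or not q3): β-rule — branch into q4  //  not q3.
              branch 1.2.1.1 (add q4):
                ○ open, literals {q4=T, q6=F}.
              branch 1.2.1.2 (add not q3):
                ○ open, literals {q3=F, q6=F}.
          branch 1.2.2 (add (q1 implies q2)):
            (q1 implies q2): β-rule — branch into not q1  //  q2.
              branch 1.2.2.1 (add not q1):
                ○ open, literals {q1=F, q6=F}.
              branch 1.2.2.2 (add q2):
                ○ open, literals {q2=T, q6=F}.
  branch 2 (add (not q3 iff q4)):
    (not q3 iff q4): β-rule — branch into not q3, q4  //  not not q3, not q4.
      branch 2.1 (add not q3, q4):
        ○ open, literals {q3=F, q4=T}.
      branch 2.2 (add not not q3, not q4):
        ○ open, literals {q3=T, q4=F}.
0 branches closed, 7 open.
Each open branch fixes some atoms; the unmentioned ones are free. Counting distinct full assignments: branch {q1=T, q2=F, q3=T, q4=F, q6=T} (q5) contributes 2 new; branch {q4=T, q6=F} (q1, q2, q3, q5) contributes 16 new; branch {q3=F, q6=F} (q1, q2, q4, q5) contributes 8 new; branch {q1=F, q6=F} (q2, q3, q4, q5) contributes 4 new; branch {q2=T, q6=F} (q1, q3, q4, q5) contributes 2 new; branch {q3=F, q4=T} (q1, q2, q5, q6) contributes 8 new; branch {q3=T, q4=F} (q1, q2, q5, q6) contributes 8 new. Total: 48.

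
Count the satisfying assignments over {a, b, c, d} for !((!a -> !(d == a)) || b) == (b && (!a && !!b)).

Initial set: {T (!((!a -> !(d == a)) || b) == (b && (!a && !!b)))}.
T (!((!a -> !(d == a)) || b) == (b && (!a && !!b))): β-rule — branch into T !((!a -> !(d == a)) || b), T (b && (!a && !!b))  //  F !((!a -> !(d == a)) || b), F (b && (!a && !!b)).
  branch 1 (add T !((!a -> !(d == a)) || b), T (b && (!a && !!b))):
    T !((!a -> !(d == a)) || b): α-rule — add F (!a -> !(d == a)), F b.
    T (b && (!a && !!b)): α-rule — add T b, T (!a && !!b).
    × closes — contains both b and !b.
  branch 2 (add F !((!a -> !(d == a)) || b), F (b && (!a && !!b))):
    F !((!a -> !(d == a)) || b): β-rule — branch into T (!a -> !(d == a))  //  T b.
      branch 2.1 (add T (!a -> !(d == a))):
        F (b && (!a && !!b)): β-rule — branch into F b  //  F (!a && !!b).
          branch 2.1.1 (add F b):
            T (!a -> !(d == a)): β-rule — branch into F !a  //  T !(d == a).
              branch 2.1.1.1 (add F !a):
                ○ open, literals {a=true, b=false}.
              branch 2.1.1.2 (add T !(d == a)):
                T !(d == a): β-rule — branch into T d, F a  //  F d, T a.
                  branch 2.1.1.2.1 (add T d, F a):
                    ○ open, literals {a=false, b=false, d=true}.
                  branch 2.1.1.2.2 (add F d, T a):
                    ○ open, literals {a=true, b=false, d=false}.
          branch 2.1.2 (add F (!a && !!b)):
            T (!a -> !(d == a)): β-rule — branch into F !a  //  T !(d == a).
              branch 2.1.2.1 (add F !a):
                F (!a && !!b): β-rule — branch into F !a  //  F !!b.
                  branch 2.1.2.1.1 (add F !a):
                    ○ open, literals {a=true}.
                  branch 2.1.2.1.2 (add F !!b):
                    F !!b: drop double negation, giving F b.
                    ○ open, literals {a=true, b=false}.
              branch 2.1.2.2 (add T !(d == a)):
                F (!a && !!b): β-rule — branch into F !a  //  F !!b.
                  branch 2.1.2.2.1 (add F !a):
                    T !(d == a): β-rule — branch into T d, F a  //  F d, T a.
                      branch 2.1.2.2.1.1 (add T d, F a):
                        × closes — contains both a and !a.
                      branch 2.1.2.2.1.2 (add F d, T a):
                        ○ open, literals {a=true, d=false}.
                  branch 2.1.2.2.2 (add F !!b):
                    F !!b: drop double negation, giving F b.
                    T !(d == a): β-rule — branch into T d, F a  //  F d, T a.
                      branch 2.1.2.2.2.1 (add T d, F a):
                        ○ open, literals {a=false, b=false, d=true}.
                      branch 2.1.2.2.2.2 (add F d, T a):
                        ○ open, literals {a=true, b=false, d=false}.
      branch 2.2 (add T b):
        F (b && (!a && !!b)): β-rule — branch into F b  //  F (!a && !!b).
          branch 2.2.1 (add F b):
            × closes — contains both b and !b.
          branch 2.2.2 (add F (!a && !!b)):
            F (!a && !!b): β-rule — branch into F !a  //  F !!b.
              branch 2.2.2.1 (add F !a):
                ○ open, literals {a=true, b=true}.
              branch 2.2.2.2 (add F !!b):
                F !!b: drop double negation, giving F b.
                × closes — contains both b and !b.
4 branches closed, 9 open.
Each open branch fixes some atoms; the unmentioned ones are free. Counting distinct full assignments: branch {a=true, b=false} (c, d) contributes 4 new; branch {a=false, b=false, d=true} (c) contributes 2 new; branch {a=true, b=false, d=false} (c) contributes 0 new; branch {a=true} (b, c, d) contributes 4 new; branch {a=true, b=false} (c, d) contributes 0 new; branch {a=true, d=false} (b, c) contributes 0 new; branch {a=false, b=false, d=true} (c) contributes 0 new; branch {a=true, b=false, d=false} (c) contributes 0 new; branch {a=true, b=true} (c, d) contributes 0 new. Total: 10.

10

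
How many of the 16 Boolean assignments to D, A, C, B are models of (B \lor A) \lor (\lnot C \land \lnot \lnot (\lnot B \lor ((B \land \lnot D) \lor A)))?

Initial set: {((B \lor A) \lor (\lnot C \land \lnot \lnot (\lnot B \lor ((B \land \lnot D) \lor A))))}.
((B \lor A) \lor (\lnot C \land \lnot \lnot (\lnot B \lor ((B \land \lnot D) \lor A)))): β-rule — branch into (B \lor A)  //  (\lnot C \land \lnot \lnot (\lnot B \lor ((B \land \lnot D) \lor A))).
  branch 1 (add (B \lor A)):
    (B \lor A): β-rule — branch into B  //  A.
      branch 1.1 (add B):
        ○ open, literals {B=1}.
      branch 1.2 (add A):
        ○ open, literals {A=1}.
  branch 2 (add (\lnot C \land \lnot \lnot (\lnot B \lor ((B \land \lnot D) \lor A)))):
    (\lnot C \land \lnot \lnot (\lnot B \lor ((B \land \lnot D) \lor A))): α-rule — add \lnot C, \lnot \lnot (\lnot B \lor ((B \land \lnot D) \lor A)).
    \lnot \lnot (\lnot B \lor ((B \land \lnot D) \lor A)): drop double negation, giving (\lnot B \lor ((B \land \lnot D) \lor A)).
    (\lnot B \lor ((B \land \lnot D) \lor A)): β-rule — branch into \lnot B  //  ((B \land \lnot D) \lor A).
      branch 2.1 (add \lnot B):
        ○ open, literals {B=0, C=0}.
      branch 2.2 (add ((B \land \lnot D) \lor A)):
        ((B \land \lnot D) \lor A): β-rule — branch into (B \land \lnot D)  //  A.
          branch 2.2.1 (add (B \land \lnot D)):
            (B \land \lnot D): α-rule — add B, \lnot D.
            ○ open, literals {B=1, C=0, D=0}.
          branch 2.2.2 (add A):
            ○ open, literals {A=1, C=0}.
0 branches closed, 5 open.
Each open branch fixes some atoms; the unmentioned ones are free. Counting distinct full assignments: branch {B=1} (D, A, C) contributes 8 new; branch {A=1} (D, C, B) contributes 4 new; branch {B=0, C=0} (D, A) contributes 2 new; branch {B=1, C=0, D=0} (A) contributes 0 new; branch {A=1, C=0} (D, B) contributes 0 new. Total: 14.

14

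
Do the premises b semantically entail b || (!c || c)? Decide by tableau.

Initial set: {b; !(b || (!c || c))}.
!(b || (!c || c)): α-rule — add !b, !(!c || c).
× closes — contains both b and !b.
All 1 branch closes.
Every branch closed, so the premises entail the conclusion.

Yes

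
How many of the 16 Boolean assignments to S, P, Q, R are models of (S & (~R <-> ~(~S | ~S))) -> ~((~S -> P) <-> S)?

12

Initial set: {((S & (~R <-> ~(~S | ~S))) -> ~((~S -> P) <-> S))}.
((S & (~R <-> ~(~S | ~S))) -> ~((~S -> P) <-> S)): β-rule — branch into ~(S & (~R <-> ~(~S | ~S)))  //  ~((~S -> P) <-> S).
  branch 1 (add ~(S & (~R <-> ~(~S | ~S)))):
    ~(S & (~R <-> ~(~S | ~S))): β-rule — branch into ~S  //  ~(~R <-> ~(~S | ~S)).
      branch 1.1 (add ~S):
        ○ open, literals {S=false}.
      branch 1.2 (add ~(~R <-> ~(~S | ~S))):
        ~(~R <-> ~(~S | ~S)): β-rule — branch into ~R, ~~(~S | ~S)  //  ~~R, ~(~S | ~S).
          branch 1.2.1 (add ~R, ~~(~S | ~S)):
            ~~(~S | ~S): β-rule — branch into ~S  //  ~S.
              branch 1.2.1.1 (add ~S):
                ○ open, literals {R=false, S=false}.
              branch 1.2.1.2 (add ~S):
                ○ open, literals {R=false, S=false}.
          branch 1.2.2 (add ~~R, ~(~S | ~S)):
            ~(~S | ~S): α-rule — add ~~S, ~~S.
            ○ open, literals {R=true, S=true}.
  branch 2 (add ~((~S -> P) <-> S)):
    ~((~S -> P) <-> S): β-rule — branch into (~S -> P), ~S  //  ~(~S -> P), S.
      branch 2.1 (add (~S -> P), ~S):
        (~S -> P): β-rule — branch into ~~S  //  P.
          branch 2.1.1 (add ~~S):
            × closes — contains both S and ~S.
          branch 2.1.2 (add P):
            ○ open, literals {P=true, S=false}.
      branch 2.2 (add ~(~S -> P), S):
        ~(~S -> P): α-rule — add ~S, ~P.
        × closes — contains both S and ~S.
2 branches closed, 5 open.
Each open branch fixes some atoms; the unmentioned ones are free. Counting distinct full assignments: branch {S=false} (P, Q, R) contributes 8 new; branch {R=false, S=false} (P, Q) contributes 0 new; branch {R=false, S=false} (P, Q) contributes 0 new; branch {R=true, S=true} (P, Q) contributes 4 new; branch {P=true, S=false} (Q, R) contributes 0 new. Total: 12.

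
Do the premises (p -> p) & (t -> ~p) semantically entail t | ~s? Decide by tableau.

Initial set: {((p -> p) & (t -> ~p)); ~(t | ~s)}.
((p -> p) & (t -> ~p)): α-rule — add (p -> p), (t -> ~p).
~(t | ~s): α-rule — add ~t, ~~s.
(p -> p): β-rule — branch into ~p  //  p.
  branch 1 (add ~p):
    (t -> ~p): β-rule — branch into ~t  //  ~p.
      branch 1.1 (add ~t):
        ○ open, literals {p=0, s=1, t=0}.
      branch 1.2 (add ~p):
        ○ open, literals {p=0, s=1, t=0}.
  branch 2 (add p):
    (t -> ~p): β-rule — branch into ~t  //  ~p.
      branch 2.1 (add ~t):
        ○ open, literals {p=1, s=1, t=0}.
      branch 2.2 (add ~p):
        × closes — contains both p and ~p.
1 branch closed, 3 open.
An open branch gives a countermodel: p=0, s=1, t=0 (unmentioned atoms arbitrary); the premises hold there but the conclusion fails.

No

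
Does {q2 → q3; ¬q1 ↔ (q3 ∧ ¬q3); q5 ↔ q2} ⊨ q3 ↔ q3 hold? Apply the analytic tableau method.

Initial set: {T (q2 → q3); T (¬q1 ↔ (q3 ∧ ¬q3)); T (q5 ↔ q2); F (q3 ↔ q3)}.
T (q2 → q3): β-rule — branch into F q2  //  T q3.
  branch 1 (add F q2):
    T (¬q1 ↔ (q3 ∧ ¬q3)): β-rule — branch into T ¬q1, T (q3 ∧ ¬q3)  //  F ¬q1, F (q3 ∧ ¬q3).
      branch 1.1 (add T ¬q1, T (q3 ∧ ¬q3)):
        T (q3 ∧ ¬q3): α-rule — add T q3, T ¬q3.
        × closes — contains both q3 and ¬q3.
      branch 1.2 (add F ¬q1, F (q3 ∧ ¬q3)):
        T (q5 ↔ q2): β-rule — branch into T q5, T q2  //  F q5, F q2.
          branch 1.2.1 (add T q5, T q2):
            × closes — contains both q2 and ¬q2.
          branch 1.2.2 (add F q5, F q2):
            F (q3 ↔ q3): β-rule — branch into T q3, F q3  //  F q3, T q3.
              branch 1.2.2.1 (add T q3, F q3):
                × closes — contains both q3 and ¬q3.
              branch 1.2.2.2 (add F q3, T q3):
                × closes — contains both q3 and ¬q3.
  branch 2 (add T q3):
    T (¬q1 ↔ (q3 ∧ ¬q3)): β-rule — branch into T ¬q1, T (q3 ∧ ¬q3)  //  F ¬q1, F (q3 ∧ ¬q3).
      branch 2.1 (add T ¬q1, T (q3 ∧ ¬q3)):
        T (q3 ∧ ¬q3): α-rule — add T q3, T ¬q3.
        × closes — contains both q3 and ¬q3.
      branch 2.2 (add F ¬q1, F (q3 ∧ ¬q3)):
        T (q5 ↔ q2): β-rule — branch into T q5, T q2  //  F q5, F q2.
          branch 2.2.1 (add T q5, T q2):
            F (q3 ↔ q3): β-rule — branch into T q3, F q3  //  F q3, T q3.
              branch 2.2.1.1 (add T q3, F q3):
                × closes — contains both q3 and ¬q3.
              branch 2.2.1.2 (add F q3, T q3):
                × closes — contains both q3 and ¬q3.
          branch 2.2.2 (add F q5, F q2):
            F (q3 ↔ q3): β-rule — branch into T q3, F q3  //  F q3, T q3.
              branch 2.2.2.1 (add T q3, F q3):
                × closes — contains both q3 and ¬q3.
              branch 2.2.2.2 (add F q3, T q3):
                × closes — contains both q3 and ¬q3.
All 9 branches close.
Every branch closed, so the premises entail the conclusion.

Yes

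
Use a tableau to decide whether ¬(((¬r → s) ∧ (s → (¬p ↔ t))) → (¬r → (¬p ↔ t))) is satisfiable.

Unsatisfiable

Initial set: {¬(((¬r → s) ∧ (s → (¬p ↔ t))) → (¬r → (¬p ↔ t)))}.
¬(((¬r → s) ∧ (s → (¬p ↔ t))) → (¬r → (¬p ↔ t))): α-rule — add ((¬r → s) ∧ (s → (¬p ↔ t))), ¬(¬r → (¬p ↔ t)).
((¬r → s) ∧ (s → (¬p ↔ t))): α-rule — add (¬r → s), (s → (¬p ↔ t)).
¬(¬r → (¬p ↔ t)): α-rule — add ¬r, ¬(¬p ↔ t).
(¬r → s): β-rule — branch into ¬¬r  //  s.
  branch 1 (add ¬¬r):
    × closes — contains both r and ¬r.
  branch 2 (add s):
    (s → (¬p ↔ t)): β-rule — branch into ¬s  //  (¬p ↔ t).
      branch 2.1 (add ¬s):
        × closes — contains both s and ¬s.
      branch 2.2 (add (¬p ↔ t)):
        ¬(¬p ↔ t): β-rule — branch into ¬p, ¬t  //  ¬¬p, t.
          branch 2.2.1 (add ¬p, ¬t):
            (¬p ↔ t): β-rule — branch into ¬p, t  //  ¬¬p, ¬t.
              branch 2.2.1.1 (add ¬p, t):
                × closes — contains both t and ¬t.
              branch 2.2.1.2 (add ¬¬p, ¬t):
                × closes — contains both p and ¬p.
          branch 2.2.2 (add ¬¬p, t):
            (¬p ↔ t): β-rule — branch into ¬p, t  //  ¬¬p, ¬t.
              branch 2.2.2.1 (add ¬p, t):
                × closes — contains both p and ¬p.
              branch 2.2.2.2 (add ¬¬p, ¬t):
                × closes — contains both t and ¬t.
All 6 branches close.
Every branch closed; the formula is unsatisfiable.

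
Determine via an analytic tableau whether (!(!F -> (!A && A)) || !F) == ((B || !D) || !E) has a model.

Satisfiable

Initial set: {((!(!F -> (!A && A)) || !F) == ((B || !D) || !E))}.
((!(!F -> (!A && A)) || !F) == ((B || !D) || !E)): β-rule — branch into (!(!F -> (!A && A)) || !F), ((B || !D) || !E)  //  !(!(!F -> (!A && A)) || !F), !((B || !D) || !E).
  branch 1 (add (!(!F -> (!A && A)) || !F), ((B || !D) || !E)):
    (!(!F -> (!A && A)) || !F): β-rule — branch into !(!F -> (!A && A))  //  !F.
      branch 1.1 (add !(!F -> (!A && A))):
        !(!F -> (!A && A)): α-rule — add !F, !(!A && A).
        ((B || !D) || !E): β-rule — branch into (B || !D)  //  !E.
          branch 1.1.1 (add (B || !D)):
            !(!A && A): β-rule — branch into !!A  //  !A.
              branch 1.1.1.1 (add !!A):
                (B || !D): β-rule — branch into B  //  !D.
                  branch 1.1.1.1.1 (add B):
                    ○ open, literals {A=T, B=T, F=F}.
                  branch 1.1.1.1.2 (add !D):
                    ○ open, literals {A=T, D=F, F=F}.
              branch 1.1.1.2 (add !A):
                (B || !D): β-rule — branch into B  //  !D.
                  branch 1.1.1.2.1 (add B):
                    ○ open, literals {A=F, B=T, F=F}.
                  branch 1.1.1.2.2 (add !D):
                    ○ open, literals {A=F, D=F, F=F}.
          branch 1.1.2 (add !E):
            !(!A && A): β-rule — branch into !!A  //  !A.
              branch 1.1.2.1 (add !!A):
                ○ open, literals {A=T, E=F, F=F}.
              branch 1.1.2.2 (add !A):
                ○ open, literals {A=F, E=F, F=F}.
      branch 1.2 (add !F):
        ((B || !D) || !E): β-rule — branch into (B || !D)  //  !E.
          branch 1.2.1 (add (B || !D)):
            (B || !D): β-rule — branch into B  //  !D.
              branch 1.2.1.1 (add B):
                ○ open, literals {B=T, F=F}.
              branch 1.2.1.2 (add !D):
                ○ open, literals {D=F, F=F}.
          branch 1.2.2 (add !E):
            ○ open, literals {E=F, F=F}.
  branch 2 (add !(!(!F -> (!A && A)) || !F), !((B || !D) || !E)):
    !(!(!F -> (!A && A)) || !F): α-rule — add !!(!F -> (!A && A)), !!F.
    !((B || !D) || !E): α-rule — add !(B || !D), !!E.
    !(B || !D): α-rule — add !B, !!D.
    !!(!F -> (!A && A)): β-rule — branch into !!F  //  (!A && A).
      branch 2.1 (add !!F):
        ○ open, literals {B=F, D=T, E=T, F=T}.
      branch 2.2 (add (!A && A)):
        (!A && A): α-rule — add !A, A.
        × closes — contains both A and !A.
1 branch closed, 10 open.
An open branch gives a satisfying assignment: A=T, B=T, F=F.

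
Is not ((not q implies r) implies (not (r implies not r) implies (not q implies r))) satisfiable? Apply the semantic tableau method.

Unsatisfiable

Initial set: {not ((not q implies r) implies (not (r implies not r) implies (not q implies r)))}.
not ((not q implies r) implies (not (r implies not r) implies (not q implies r))): α-rule — add (not q implies r), not (not (r implies not r) implies (not q implies r)).
not (not (r implies not r) implies (not q implies r)): α-rule — add not (r implies not r), not (not q implies r).
not (r implies not r): α-rule — add r, not not r.
not (not q implies r): α-rule — add not q, not r.
× closes — contains both r and not r.
All 1 branch closes.
Every branch closed; the formula is unsatisfiable.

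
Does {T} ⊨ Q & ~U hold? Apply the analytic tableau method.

Initial set: {T; ~(Q & ~U)}.
~(Q & ~U): β-rule — branch into ~Q  //  ~~U.
  branch 1 (add ~Q):
    ○ open, literals {Q=F, T=T}.
  branch 2 (add ~~U):
    ○ open, literals {T=T, U=T}.
0 branches closed, 2 open.
An open branch gives a countermodel: Q=F, T=T (unmentioned atoms arbitrary); the premises hold there but the conclusion fails.

No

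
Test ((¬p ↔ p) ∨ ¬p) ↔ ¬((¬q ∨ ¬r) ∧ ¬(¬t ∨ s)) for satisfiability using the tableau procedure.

Satisfiable

Initial set: {(((¬p ↔ p) ∨ ¬p) ↔ ¬((¬q ∨ ¬r) ∧ ¬(¬t ∨ s)))}.
(((¬p ↔ p) ∨ ¬p) ↔ ¬((¬q ∨ ¬r) ∧ ¬(¬t ∨ s))): β-rule — branch into ((¬p ↔ p) ∨ ¬p), ¬((¬q ∨ ¬r) ∧ ¬(¬t ∨ s))  //  ¬((¬p ↔ p) ∨ ¬p), ¬¬((¬q ∨ ¬r) ∧ ¬(¬t ∨ s)).
  branch 1 (add ((¬p ↔ p) ∨ ¬p), ¬((¬q ∨ ¬r) ∧ ¬(¬t ∨ s))):
    ((¬p ↔ p) ∨ ¬p): β-rule — branch into (¬p ↔ p)  //  ¬p.
      branch 1.1 (add (¬p ↔ p)):
        ¬((¬q ∨ ¬r) ∧ ¬(¬t ∨ s)): β-rule — branch into ¬(¬q ∨ ¬r)  //  ¬¬(¬t ∨ s).
          branch 1.1.1 (add ¬(¬q ∨ ¬r)):
            ¬(¬q ∨ ¬r): α-rule — add ¬¬q, ¬¬r.
            (¬p ↔ p): β-rule — branch into ¬p, p  //  ¬¬p, ¬p.
              branch 1.1.1.1 (add ¬p, p):
                × closes — contains both p and ¬p.
              branch 1.1.1.2 (add ¬¬p, ¬p):
                × closes — contains both p and ¬p.
          branch 1.1.2 (add ¬¬(¬t ∨ s)):
            (¬p ↔ p): β-rule — branch into ¬p, p  //  ¬¬p, ¬p.
              branch 1.1.2.1 (add ¬p, p):
                × closes — contains both p and ¬p.
              branch 1.1.2.2 (add ¬¬p, ¬p):
                × closes — contains both p and ¬p.
      branch 1.2 (add ¬p):
        ¬((¬q ∨ ¬r) ∧ ¬(¬t ∨ s)): β-rule — branch into ¬(¬q ∨ ¬r)  //  ¬¬(¬t ∨ s).
          branch 1.2.1 (add ¬(¬q ∨ ¬r)):
            ¬(¬q ∨ ¬r): α-rule — add ¬¬q, ¬¬r.
            ○ open, literals {p=false, q=true, r=true}.
          branch 1.2.2 (add ¬¬(¬t ∨ s)):
            ¬¬(¬t ∨ s): β-rule — branch into ¬t  //  s.
              branch 1.2.2.1 (add ¬t):
                ○ open, literals {p=false, t=false}.
              branch 1.2.2.2 (add s):
                ○ open, literals {p=false, s=true}.
  branch 2 (add ¬((¬p ↔ p) ∨ ¬p), ¬¬((¬q ∨ ¬r) ∧ ¬(¬t ∨ s))):
    ¬((¬p ↔ p) ∨ ¬p): α-rule — add ¬(¬p ↔ p), ¬¬p.
    ¬¬((¬q ∨ ¬r) ∧ ¬(¬t ∨ s)): α-rule — add (¬q ∨ ¬r), ¬(¬t ∨ s).
    ¬(¬t ∨ s): α-rule — add ¬¬t, ¬s.
    ¬(¬p ↔ p): β-rule — branch into ¬p, ¬p  //  ¬¬p, p.
      branch 2.1 (add ¬p, ¬p):
        × closes — contains both p and ¬p.
      branch 2.2 (add ¬¬p, p):
        (¬q ∨ ¬r): β-rule — branch into ¬q  //  ¬r.
          branch 2.2.1 (add ¬q):
            ○ open, literals {p=true, q=false, s=false, t=true}.
          branch 2.2.2 (add ¬r):
            ○ open, literals {p=true, r=false, s=false, t=true}.
5 branches closed, 5 open.
An open branch gives a satisfying assignment: p=false, q=true, r=true.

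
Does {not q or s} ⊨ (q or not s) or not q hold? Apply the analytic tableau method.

Yes

Initial set: {(not q or s); not ((q or not s) or not q)}.
not ((q or not s) or not q): α-rule — add not (q or not s), not not q.
not (q or not s): α-rule — add not q, not not s.
× closes — contains both q and not q.
All 1 branch closes.
Every branch closed, so the premises entail the conclusion.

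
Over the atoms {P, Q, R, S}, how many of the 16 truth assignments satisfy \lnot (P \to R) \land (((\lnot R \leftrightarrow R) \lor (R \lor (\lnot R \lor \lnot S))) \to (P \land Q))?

2

Initial set: {(\lnot (P \to R) \land (((\lnot R \leftrightarrow R) \lor (R \lor (\lnot R \lor \lnot S))) \to (P \land Q)))}.
(\lnot (P \to R) \land (((\lnot R \leftrightarrow R) \lor (R \lor (\lnot R \lor \lnot S))) \to (P \land Q))): α-rule — add \lnot (P \to R), (((\lnot R \leftrightarrow R) \lor (R \lor (\lnot R \lor \lnot S))) \to (P \land Q)).
\lnot (P \to R): α-rule — add P, \lnot R.
(((\lnot R \leftrightarrow R) \lor (R \lor (\lnot R \lor \lnot S))) \to (P \land Q)): β-rule — branch into \lnot ((\lnot R \leftrightarrow R) \lor (R \lor (\lnot R \lor \lnot S)))  //  (P \land Q).
  branch 1 (add \lnot ((\lnot R \leftrightarrow R) \lor (R \lor (\lnot R \lor \lnot S)))):
    \lnot ((\lnot R \leftrightarrow R) \lor (R \lor (\lnot R \lor \lnot S))): α-rule — add \lnot (\lnot R \leftrightarrow R), \lnot (R \lor (\lnot R \lor \lnot S)).
    \lnot (R \lor (\lnot R \lor \lnot S)): α-rule — add \lnot R, \lnot (\lnot R \lor \lnot S).
    \lnot (\lnot R \lor \lnot S): α-rule — add \lnot \lnot R, \lnot \lnot S.
    × closes — contains both R and \lnot R.
  branch 2 (add (P \land Q)):
    (P \land Q): α-rule — add P, Q.
    ○ open, literals {P=1, Q=1, R=0}.
1 branch closed, 1 open.
Each open branch fixes some atoms; the unmentioned ones are free. Counting distinct full assignments: branch {P=1, Q=1, R=0} (S) contributes 2 new. Total: 2.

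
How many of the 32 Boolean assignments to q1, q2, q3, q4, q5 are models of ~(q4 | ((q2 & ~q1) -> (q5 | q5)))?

2

Initial set: {~(q4 | ((q2 & ~q1) -> (q5 | q5)))}.
~(q4 | ((q2 & ~q1) -> (q5 | q5))): α-rule — add ~q4, ~((q2 & ~q1) -> (q5 | q5)).
~((q2 & ~q1) -> (q5 | q5)): α-rule — add (q2 & ~q1), ~(q5 | q5).
(q2 & ~q1): α-rule — add q2, ~q1.
~(q5 | q5): α-rule — add ~q5, ~q5.
○ open, literals {q1=false, q2=true, q4=false, q5=false}.
0 branches closed, 1 open.
Each open branch fixes some atoms; the unmentioned ones are free. Counting distinct full assignments: branch {q1=false, q2=true, q4=false, q5=false} (q3) contributes 2 new. Total: 2.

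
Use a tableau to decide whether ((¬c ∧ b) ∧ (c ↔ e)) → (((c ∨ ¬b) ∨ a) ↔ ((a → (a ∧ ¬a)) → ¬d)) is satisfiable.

Satisfiable

Initial set: {(((¬c ∧ b) ∧ (c ↔ e)) → (((c ∨ ¬b) ∨ a) ↔ ((a → (a ∧ ¬a)) → ¬d)))}.
(((¬c ∧ b) ∧ (c ↔ e)) → (((c ∨ ¬b) ∨ a) ↔ ((a → (a ∧ ¬a)) → ¬d))): β-rule — branch into ¬((¬c ∧ b) ∧ (c ↔ e))  //  (((c ∨ ¬b) ∨ a) ↔ ((a → (a ∧ ¬a)) → ¬d)).
  branch 1 (add ¬((¬c ∧ b) ∧ (c ↔ e))):
    ¬((¬c ∧ b) ∧ (c ↔ e)): β-rule — branch into ¬(¬c ∧ b)  //  ¬(c ↔ e).
      branch 1.1 (add ¬(¬c ∧ b)):
        ¬(¬c ∧ b): β-rule — branch into ¬¬c  //  ¬b.
          branch 1.1.1 (add ¬¬c):
            ○ open, literals {c=1}.
          branch 1.1.2 (add ¬b):
            ○ open, literals {b=0}.
      branch 1.2 (add ¬(c ↔ e)):
        ¬(c ↔ e): β-rule — branch into c, ¬e  //  ¬c, e.
          branch 1.2.1 (add c, ¬e):
            ○ open, literals {c=1, e=0}.
          branch 1.2.2 (add ¬c, e):
            ○ open, literals {c=0, e=1}.
  branch 2 (add (((c ∨ ¬b) ∨ a) ↔ ((a → (a ∧ ¬a)) → ¬d))):
    (((c ∨ ¬b) ∨ a) ↔ ((a → (a ∧ ¬a)) → ¬d)): β-rule — branch into ((c ∨ ¬b) ∨ a), ((a → (a ∧ ¬a)) → ¬d)  //  ¬((c ∨ ¬b) ∨ a), ¬((a → (a ∧ ¬a)) → ¬d).
      branch 2.1 (add ((c ∨ ¬b) ∨ a), ((a → (a ∧ ¬a)) → ¬d)):
        ((c ∨ ¬b) ∨ a): β-rule — branch into (c ∨ ¬b)  //  a.
          branch 2.1.1 (add (c ∨ ¬b)):
            ((a → (a ∧ ¬a)) → ¬d): β-rule — branch into ¬(a → (a ∧ ¬a))  //  ¬d.
              branch 2.1.1.1 (add ¬(a → (a ∧ ¬a))):
                ¬(a → (a ∧ ¬a)): α-rule — add a, ¬(a ∧ ¬a).
                (c ∨ ¬b): β-rule — branch into c  //  ¬b.
                  branch 2.1.1.1.1 (add c):
                    ¬(a ∧ ¬a): β-rule — branch into ¬a  //  ¬¬a.
                      branch 2.1.1.1.1.1 (add ¬a):
                        × closes — contains both a and ¬a.
                      branch 2.1.1.1.1.2 (add ¬¬a):
                        ○ open, literals {a=1, c=1}.
                  branch 2.1.1.1.2 (add ¬b):
                    ¬(a ∧ ¬a): β-rule — branch into ¬a  //  ¬¬a.
                      branch 2.1.1.1.2.1 (add ¬a):
                        × closes — contains both a and ¬a.
                      branch 2.1.1.1.2.2 (add ¬¬a):
                        ○ open, literals {a=1, b=0}.
              branch 2.1.1.2 (add ¬d):
                (c ∨ ¬b): β-rule — branch into c  //  ¬b.
                  branch 2.1.1.2.1 (add c):
                    ○ open, literals {c=1, d=0}.
                  branch 2.1.1.2.2 (add ¬b):
                    ○ open, literals {b=0, d=0}.
          branch 2.1.2 (add a):
            ((a → (a ∧ ¬a)) → ¬d): β-rule — branch into ¬(a → (a ∧ ¬a))  //  ¬d.
              branch 2.1.2.1 (add ¬(a → (a ∧ ¬a))):
                ¬(a → (a ∧ ¬a)): α-rule — add a, ¬(a ∧ ¬a).
                ¬(a ∧ ¬a): β-rule — branch into ¬a  //  ¬¬a.
                  branch 2.1.2.1.1 (add ¬a):
                    × closes — contains both a and ¬a.
                  branch 2.1.2.1.2 (add ¬¬a):
                    ○ open, literals {a=1}.
              branch 2.1.2.2 (add ¬d):
                ○ open, literals {a=1, d=0}.
      branch 2.2 (add ¬((c ∨ ¬b) ∨ a), ¬((a → (a ∧ ¬a)) → ¬d)):
        ¬((c ∨ ¬b) ∨ a): α-rule — add ¬(c ∨ ¬b), ¬a.
        ¬((a → (a ∧ ¬a)) → ¬d): α-rule — add (a → (a ∧ ¬a)), ¬¬d.
        ¬(c ∨ ¬b): α-rule — add ¬c, ¬¬b.
        (a → (a ∧ ¬a)): β-rule — branch into ¬a  //  (a ∧ ¬a).
          branch 2.2.1 (add ¬a):
            ○ open, literals {a=0, b=1, c=0, d=1}.
          branch 2.2.2 (add (a ∧ ¬a)):
            (a ∧ ¬a): α-rule — add a, ¬a.
            × closes — contains both a and ¬a.
4 branches closed, 11 open.
An open branch gives a satisfying assignment: c=1.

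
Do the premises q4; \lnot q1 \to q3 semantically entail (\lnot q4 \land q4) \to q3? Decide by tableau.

Yes

Initial set: {T q4; T (\lnot q1 \to q3); F ((\lnot q4 \land q4) \to q3)}.
F ((\lnot q4 \land q4) \to q3): α-rule — add T (\lnot q4 \land q4), F q3.
T (\lnot q4 \land q4): α-rule — add T \lnot q4, T q4.
× closes — contains both q4 and \lnot q4.
All 1 branch closes.
Every branch closed, so the premises entail the conclusion.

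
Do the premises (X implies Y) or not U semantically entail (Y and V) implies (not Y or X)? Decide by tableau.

No

Initial set: {((X implies Y) or not U); not ((Y and V) implies (not Y or X))}.
not ((Y and V) implies (not Y or X)): α-rule — add (Y and V), not (not Y or X).
(Y and V): α-rule — add Y, V.
not (not Y or X): α-rule — add not not Y, not X.
((X implies Y) or not U): β-rule — branch into (X implies Y)  //  not U.
  branch 1 (add (X implies Y)):
    (X implies Y): β-rule — branch into not X  //  Y.
      branch 1.1 (add not X):
        ○ open, literals {V=1, X=0, Y=1}.
      branch 1.2 (add Y):
        ○ open, literals {V=1, X=0, Y=1}.
  branch 2 (add not U):
    ○ open, literals {U=0, V=1, X=0, Y=1}.
0 branches closed, 3 open.
An open branch gives a countermodel: V=1, X=0, Y=1 (unmentioned atoms arbitrary); the premises hold there but the conclusion fails.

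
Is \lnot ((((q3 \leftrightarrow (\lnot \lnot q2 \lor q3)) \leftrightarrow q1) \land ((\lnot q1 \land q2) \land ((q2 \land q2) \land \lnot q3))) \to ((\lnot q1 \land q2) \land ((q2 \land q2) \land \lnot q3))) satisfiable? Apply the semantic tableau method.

Initial set: {\lnot ((((q3 \leftrightarrow (\lnot \lnot q2 \lor q3)) \leftrightarrow q1) \land ((\lnot q1 \land q2) \land ((q2 \land q2) \land \lnot q3))) \to ((\lnot q1 \land q2) \land ((q2 \land q2) \land \lnot q3)))}.
\lnot ((((q3 \leftrightarrow (\lnot \lnot q2 \lor q3)) \leftrightarrow q1) \land ((\lnot q1 \land q2) \land ((q2 \land q2) \land \lnot q3))) \to ((\lnot q1 \land q2) \land ((q2 \land q2) \land \lnot q3))): α-rule — add (((q3 \leftrightarrow (\lnot \lnot q2 \lor q3)) \leftrightarrow q1) \land ((\lnot q1 \land q2) \land ((q2 \land q2) \land \lnot q3))), \lnot ((\lnot q1 \land q2) \land ((q2 \land q2) \land \lnot q3)).
(((q3 \leftrightarrow (\lnot \lnot q2 \lor q3)) \leftrightarrow q1) \land ((\lnot q1 \land q2) \land ((q2 \land q2) \land \lnot q3))): α-rule — add ((q3 \leftrightarrow (\lnot \lnot q2 \lor q3)) \leftrightarrow q1), ((\lnot q1 \land q2) \land ((q2 \land q2) \land \lnot q3)).
((\lnot q1 \land q2) \land ((q2 \land q2) \land \lnot q3)): α-rule — add (\lnot q1 \land q2), ((q2 \land q2) \land \lnot q3).
(\lnot q1 \land q2): α-rule — add \lnot q1, q2.
((q2 \land q2) \land \lnot q3): α-rule — add (q2 \land q2), \lnot q3.
(q2 \land q2): α-rule — add q2, q2.
\lnot ((\lnot q1 \land q2) \land ((q2 \land q2) \land \lnot q3)): β-rule — branch into \lnot (\lnot q1 \land q2)  //  \lnot ((q2 \land q2) \land \lnot q3).
  branch 1 (add \lnot (\lnot q1 \land q2)):
    ((q3 \leftrightarrow (\lnot \lnot q2 \lor q3)) \leftrightarrow q1): β-rule — branch into (q3 \leftrightarrow (\lnot \lnot q2 \lor q3)), q1  //  \lnot (q3 \leftrightarrow (\lnot \lnot q2 \lor q3)), \lnot q1.
      branch 1.1 (add (q3 \leftrightarrow (\lnot \lnot q2 \lor q3)), q1):
        × closes — contains both q1 and \lnot q1.
      branch 1.2 (add \lnot (q3 \leftrightarrow (\lnot \lnot q2 \lor q3)), \lnot q1):
        \lnot (\lnot q1 \land q2): β-rule — branch into \lnot \lnot q1  //  \lnot q2.
          branch 1.2.1 (add \lnot \lnot q1):
            × closes — contains both q1 and \lnot q1.
          branch 1.2.2 (add \lnot q2):
            × closes — contains both q2 and \lnot q2.
  branch 2 (add \lnot ((q2 \land q2) \land \lnot q3)):
    ((q3 \leftrightarrow (\lnot \lnot q2 \lor q3)) \leftrightarrow q1): β-rule — branch into (q3 \leftrightarrow (\lnot \lnot q2 \lor q3)), q1  //  \lnot (q3 \leftrightarrow (\lnot \lnot q2 \lor q3)), \lnot q1.
      branch 2.1 (add (q3 \leftrightarrow (\lnot \lnot q2 \lor q3)), q1):
        × closes — contains both q1 and \lnot q1.
      branch 2.2 (add \lnot (q3 \leftrightarrow (\lnot \lnot q2 \lor q3)), \lnot q1):
        \lnot ((q2 \land q2) \land \lnot q3): β-rule — branch into \lnot (q2 \land q2)  //  \lnot \lnot q3.
          branch 2.2.1 (add \lnot (q2 \land q2)):
            \lnot (q3 \leftrightarrow (\lnot \lnot q2 \lor q3)): β-rule — branch into q3, \lnot (\lnot \lnot q2 \lor q3)  //  \lnot q3, (\lnot \lnot q2 \lor q3).
              branch 2.2.1.1 (add q3, \lnot (\lnot \lnot q2 \lor q3)):
                × closes — contains both q3 and \lnot q3.
              branch 2.2.1.2 (add \lnot q3, (\lnot \lnot q2 \lor q3)):
                \lnot (q2 \land q2): β-rule — branch into \lnot q2  //  \lnot q2.
                  branch 2.2.1.2.1 (add \lnot q2):
                    × closes — contains both q2 and \lnot q2.
                  branch 2.2.1.2.2 (add \lnot q2):
                    × closes — contains both q2 and \lnot q2.
          branch 2.2.2 (add \lnot \lnot q3):
            × closes — contains both q3 and \lnot q3.
All 8 branches close.
Every branch closed; the formula is unsatisfiable.

Unsatisfiable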